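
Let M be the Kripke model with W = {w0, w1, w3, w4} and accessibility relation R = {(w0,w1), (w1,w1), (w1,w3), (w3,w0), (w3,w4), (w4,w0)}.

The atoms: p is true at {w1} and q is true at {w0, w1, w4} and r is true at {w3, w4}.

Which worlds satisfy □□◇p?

w0: successors {w1}; □◇p there: w1:F. ✗
w1: successors {w1, w3}; □◇p there: w1:F, w3:F. ✗
w3: successors {w0, w4}; □◇p there: w0:T, w4:T. ✓
w4: successors {w0}; □◇p there: w0:T. ✓

{w3, w4}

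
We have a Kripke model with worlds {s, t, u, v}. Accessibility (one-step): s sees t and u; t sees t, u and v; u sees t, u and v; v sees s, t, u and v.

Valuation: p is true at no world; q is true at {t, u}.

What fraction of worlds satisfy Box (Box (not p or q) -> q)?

s: successors {t, u}; Box (not p or q) -> q there: t:T, u:T. ✓
t: successors {t, u, v}; Box (not p or q) -> q there: t:T, u:T, v:F. ✗
u: successors {t, u, v}; Box (not p or q) -> q there: t:T, u:T, v:F. ✗
v: successors {s, t, u, v}; Box (not p or q) -> q there: s:F, t:T, u:T, v:F. ✗
That's 1 of 4 worlds, so 1/4.

1/4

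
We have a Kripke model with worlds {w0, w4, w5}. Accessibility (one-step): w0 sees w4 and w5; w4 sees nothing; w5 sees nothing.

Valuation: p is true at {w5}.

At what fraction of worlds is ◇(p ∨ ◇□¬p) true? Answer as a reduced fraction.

w0: successors {w4, w5}; p ∨ ◇□¬p there: w4:F, w5:T. ✓
w4: no successors, so ◇(p ∨ ◇□¬p) fails. ✗
w5: no successors, so ◇(p ∨ ◇□¬p) fails. ✗
That's 1 of 3 worlds, so 1/3.

1/3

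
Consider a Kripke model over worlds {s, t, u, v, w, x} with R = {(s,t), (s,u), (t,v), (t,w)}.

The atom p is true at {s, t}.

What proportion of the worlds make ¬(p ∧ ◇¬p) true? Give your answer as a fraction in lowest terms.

s: p ∧ ◇¬p is T. ✗
t: p ∧ ◇¬p is T. ✗
u: p ∧ ◇¬p is F. ✓
v: p ∧ ◇¬p is F. ✓
w: p ∧ ◇¬p is F. ✓
x: p ∧ ◇¬p is F. ✓
That's 4 of 6 worlds, so 4/6 = 2/3.

2/3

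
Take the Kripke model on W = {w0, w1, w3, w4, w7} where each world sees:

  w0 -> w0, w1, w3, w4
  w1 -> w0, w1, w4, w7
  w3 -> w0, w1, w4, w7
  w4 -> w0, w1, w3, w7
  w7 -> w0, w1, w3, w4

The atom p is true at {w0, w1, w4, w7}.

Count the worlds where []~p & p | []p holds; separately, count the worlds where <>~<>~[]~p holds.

For []~p & p | []p:
w0: []~p & p is F, []p is F. ✗
w1: []~p & p is F, []p is T. ✓
w3: []~p & p is F, []p is T. ✓
w4: []~p & p is F, []p is F. ✗
w7: []~p & p is F, []p is F. ✗
— 2 worlds.
For <>~<>~[]~p:
w0: successors {w0, w1, w3, w4}; ~<>~[]~p there: w0:F, w1:F, w3:F, w4:F. ✗
w1: successors {w0, w1, w4, w7}; ~<>~[]~p there: w0:F, w1:F, w4:F, w7:F. ✗
w3: successors {w0, w1, w4, w7}; ~<>~[]~p there: w0:F, w1:F, w4:F, w7:F. ✗
w4: successors {w0, w1, w3, w7}; ~<>~[]~p there: w0:F, w1:F, w3:F, w7:F. ✗
w7: successors {w0, w1, w3, w4}; ~<>~[]~p there: w0:F, w1:F, w3:F, w4:F. ✗
— 0 worlds.

2 and 0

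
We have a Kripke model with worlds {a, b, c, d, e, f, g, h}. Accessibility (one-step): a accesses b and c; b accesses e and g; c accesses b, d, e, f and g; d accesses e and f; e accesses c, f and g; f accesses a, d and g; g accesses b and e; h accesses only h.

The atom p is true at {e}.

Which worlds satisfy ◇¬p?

{a, b, c, d, e, f, g, h}

a: successors {b, c}; ¬p there: b:T, c:T. ✓
b: successors {e, g}; ¬p there: e:F, g:T. ✓
c: successors {b, d, e, f, g}; ¬p there: b:T, d:T, e:F, f:T, g:T. ✓
d: successors {e, f}; ¬p there: e:F, f:T. ✓
e: successors {c, f, g}; ¬p there: c:T, f:T, g:T. ✓
f: successors {a, d, g}; ¬p there: a:T, d:T, g:T. ✓
g: successors {b, e}; ¬p there: b:T, e:F. ✓
h: successors {h}; ¬p there: h:T. ✓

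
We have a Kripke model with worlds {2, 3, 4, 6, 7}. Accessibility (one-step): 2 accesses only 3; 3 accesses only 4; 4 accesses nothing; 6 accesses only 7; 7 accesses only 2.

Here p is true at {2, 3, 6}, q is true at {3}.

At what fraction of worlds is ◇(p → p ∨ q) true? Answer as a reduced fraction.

2: successors {3}; p → p ∨ q there: 3:T. ✓
3: successors {4}; p → p ∨ q there: 4:T. ✓
4: no successors, so ◇(p → p ∨ q) fails. ✗
6: successors {7}; p → p ∨ q there: 7:T. ✓
7: successors {2}; p → p ∨ q there: 2:T. ✓
That's 4 of 5 worlds, so 4/5.

4/5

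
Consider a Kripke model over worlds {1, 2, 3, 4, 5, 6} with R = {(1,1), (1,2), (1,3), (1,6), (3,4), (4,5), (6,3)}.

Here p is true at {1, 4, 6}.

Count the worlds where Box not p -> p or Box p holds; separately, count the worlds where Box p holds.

6 and 3

For Box not p -> p or Box p:
1: Box not p is F, p or Box p is T. ✓
2: Box not p is T, p or Box p is T. ✓
3: Box not p is F, p or Box p is T. ✓
4: Box not p is T, p or Box p is T. ✓
5: Box not p is T, p or Box p is T. ✓
6: Box not p is T, p or Box p is T. ✓
— 6 worlds.
For Box p:
1: successors {1, 2, 3, 6}; p there: 1:T, 2:F, 3:F, 6:T. ✗
2: no successors, so Box p holds vacuously. ✓
3: successors {4}; p there: 4:T. ✓
4: successors {5}; p there: 5:F. ✗
5: no successors, so Box p holds vacuously. ✓
6: successors {3}; p there: 3:F. ✗
— 3 worlds.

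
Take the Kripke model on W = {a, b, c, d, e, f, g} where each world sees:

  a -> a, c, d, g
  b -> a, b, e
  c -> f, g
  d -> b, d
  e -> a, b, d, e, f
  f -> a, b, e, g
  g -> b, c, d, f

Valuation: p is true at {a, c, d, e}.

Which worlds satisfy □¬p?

a: successors {a, c, d, g}; ¬p there: a:F, c:F, d:F, g:T. ✗
b: successors {a, b, e}; ¬p there: a:F, b:T, e:F. ✗
c: successors {f, g}; ¬p there: f:T, g:T. ✓
d: successors {b, d}; ¬p there: b:T, d:F. ✗
e: successors {a, b, d, e, f}; ¬p there: a:F, b:T, d:F, e:F, f:T. ✗
f: successors {a, b, e, g}; ¬p there: a:F, b:T, e:F, g:T. ✗
g: successors {b, c, d, f}; ¬p there: b:T, c:F, d:F, f:T. ✗

{c}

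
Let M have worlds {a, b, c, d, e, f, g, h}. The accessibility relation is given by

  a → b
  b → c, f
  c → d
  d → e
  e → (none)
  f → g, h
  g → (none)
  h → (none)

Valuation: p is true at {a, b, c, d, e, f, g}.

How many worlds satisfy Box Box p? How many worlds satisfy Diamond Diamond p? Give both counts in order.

For Box Box p:
a: successors {b}; Box p there: b:T. ✓
b: successors {c, f}; Box p there: c:T, f:F. ✗
c: successors {d}; Box p there: d:T. ✓
d: successors {e}; Box p there: e:T. ✓
e: no successors, so Box Box p holds vacuously. ✓
f: successors {g, h}; Box p there: g:T, h:T. ✓
g: no successors, so Box Box p holds vacuously. ✓
h: no successors, so Box Box p holds vacuously. ✓
— 7 worlds.
For Diamond Diamond p:
a: successors {b}; Diamond p there: b:T. ✓
b: successors {c, f}; Diamond p there: c:T, f:T. ✓
c: successors {d}; Diamond p there: d:T. ✓
d: successors {e}; Diamond p there: e:F. ✗
e: no successors, so Diamond Diamond p fails. ✗
f: successors {g, h}; Diamond p there: g:F, h:F. ✗
g: no successors, so Diamond Diamond p fails. ✗
h: no successors, so Diamond Diamond p fails. ✗
— 3 worlds.

7 and 3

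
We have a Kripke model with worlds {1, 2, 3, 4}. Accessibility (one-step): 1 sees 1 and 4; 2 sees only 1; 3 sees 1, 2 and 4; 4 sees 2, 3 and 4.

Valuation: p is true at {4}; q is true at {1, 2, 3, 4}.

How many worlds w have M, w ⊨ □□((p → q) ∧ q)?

1: successors {1, 4}; □((p → q) ∧ q) there: 1:T, 4:T. ✓
2: successors {1}; □((p → q) ∧ q) there: 1:T. ✓
3: successors {1, 2, 4}; □((p → q) ∧ q) there: 1:T, 2:T, 4:T. ✓
4: successors {2, 3, 4}; □((p → q) ∧ q) there: 2:T, 3:T, 4:T. ✓
Satisfying worlds: {1, 2, 3, 4}.

4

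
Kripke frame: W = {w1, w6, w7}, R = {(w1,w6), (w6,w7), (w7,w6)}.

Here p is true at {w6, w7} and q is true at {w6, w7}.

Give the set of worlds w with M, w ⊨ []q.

w1: successors {w6}; q there: w6:T. ✓
w6: successors {w7}; q there: w7:T. ✓
w7: successors {w6}; q there: w6:T. ✓

{w1, w6, w7}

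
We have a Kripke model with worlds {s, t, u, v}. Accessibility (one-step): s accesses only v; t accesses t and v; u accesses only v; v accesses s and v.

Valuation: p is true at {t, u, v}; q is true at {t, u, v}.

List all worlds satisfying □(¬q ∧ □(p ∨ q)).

s: successors {v}; ¬q ∧ □(p ∨ q) there: v:F. ✗
t: successors {t, v}; ¬q ∧ □(p ∨ q) there: t:F, v:F. ✗
u: successors {v}; ¬q ∧ □(p ∨ q) there: v:F. ✗
v: successors {s, v}; ¬q ∧ □(p ∨ q) there: s:T, v:F. ✗

∅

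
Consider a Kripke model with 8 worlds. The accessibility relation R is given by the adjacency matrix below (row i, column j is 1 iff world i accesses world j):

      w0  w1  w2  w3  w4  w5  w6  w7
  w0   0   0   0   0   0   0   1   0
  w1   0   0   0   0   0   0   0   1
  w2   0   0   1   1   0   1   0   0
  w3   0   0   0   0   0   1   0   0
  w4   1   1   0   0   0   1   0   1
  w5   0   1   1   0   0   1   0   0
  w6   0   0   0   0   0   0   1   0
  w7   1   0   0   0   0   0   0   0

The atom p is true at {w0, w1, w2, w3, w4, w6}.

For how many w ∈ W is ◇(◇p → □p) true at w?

w0: successors {w6}; ◇p → □p there: w6:T. ✓
w1: successors {w7}; ◇p → □p there: w7:T. ✓
w2: successors {w2, w3, w5}; ◇p → □p there: w2:F, w3:T, w5:F. ✓
w3: successors {w5}; ◇p → □p there: w5:F. ✗
w4: successors {w0, w1, w5, w7}; ◇p → □p there: w0:T, w1:T, w5:F, w7:T. ✓
w5: successors {w1, w2, w5}; ◇p → □p there: w1:T, w2:F, w5:F. ✓
w6: successors {w6}; ◇p → □p there: w6:T. ✓
w7: successors {w0}; ◇p → □p there: w0:T. ✓
Satisfying worlds: {w0, w1, w2, w4, w5, w6, w7}.

7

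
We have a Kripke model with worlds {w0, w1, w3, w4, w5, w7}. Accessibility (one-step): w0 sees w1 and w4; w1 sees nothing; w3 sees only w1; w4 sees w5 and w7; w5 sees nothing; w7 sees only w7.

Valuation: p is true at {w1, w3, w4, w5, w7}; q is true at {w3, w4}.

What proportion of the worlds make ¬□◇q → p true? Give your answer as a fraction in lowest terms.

5/6

w0: ¬□◇q is T, p is F. ✗
w1: ¬□◇q is F, p is T. ✓
w3: ¬□◇q is T, p is T. ✓
w4: ¬□◇q is T, p is T. ✓
w5: ¬□◇q is F, p is T. ✓
w7: ¬□◇q is T, p is T. ✓
That's 5 of 6 worlds, so 5/6.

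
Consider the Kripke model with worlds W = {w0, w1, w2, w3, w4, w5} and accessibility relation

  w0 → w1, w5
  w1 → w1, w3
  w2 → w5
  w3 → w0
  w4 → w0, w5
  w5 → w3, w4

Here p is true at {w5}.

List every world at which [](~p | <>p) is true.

{w1, w3, w5}

w0: successors {w1, w5}; ~p | <>p there: w1:T, w5:F. ✗
w1: successors {w1, w3}; ~p | <>p there: w1:T, w3:T. ✓
w2: successors {w5}; ~p | <>p there: w5:F. ✗
w3: successors {w0}; ~p | <>p there: w0:T. ✓
w4: successors {w0, w5}; ~p | <>p there: w0:T, w5:F. ✗
w5: successors {w3, w4}; ~p | <>p there: w3:T, w4:T. ✓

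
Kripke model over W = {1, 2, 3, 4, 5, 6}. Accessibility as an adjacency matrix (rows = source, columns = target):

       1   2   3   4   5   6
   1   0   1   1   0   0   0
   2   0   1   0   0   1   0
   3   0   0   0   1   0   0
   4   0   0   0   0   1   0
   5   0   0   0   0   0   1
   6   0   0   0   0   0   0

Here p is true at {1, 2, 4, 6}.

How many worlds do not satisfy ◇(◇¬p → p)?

1

1: successors {2, 3}; ◇¬p → p there: 2:T, 3:T. ✓
2: successors {2, 5}; ◇¬p → p there: 2:T, 5:T. ✓
3: successors {4}; ◇¬p → p there: 4:T. ✓
4: successors {5}; ◇¬p → p there: 5:T. ✓
5: successors {6}; ◇¬p → p there: 6:T. ✓
6: no successors, so ◇(◇¬p → p) fails. ✗
Satisfying worlds: {1, 2, 3, 4, 5}.
So ◇(◇¬p → p) fails at the other 1 world.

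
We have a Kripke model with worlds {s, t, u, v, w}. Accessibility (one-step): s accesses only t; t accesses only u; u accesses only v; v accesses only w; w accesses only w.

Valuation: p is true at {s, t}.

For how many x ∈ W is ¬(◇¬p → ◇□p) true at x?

s: ◇¬p → ◇□p is T. ✗
t: ◇¬p → ◇□p is F. ✓
u: ◇¬p → ◇□p is F. ✓
v: ◇¬p → ◇□p is F. ✓
w: ◇¬p → ◇□p is F. ✓
Satisfying worlds: {t, u, v, w}.

4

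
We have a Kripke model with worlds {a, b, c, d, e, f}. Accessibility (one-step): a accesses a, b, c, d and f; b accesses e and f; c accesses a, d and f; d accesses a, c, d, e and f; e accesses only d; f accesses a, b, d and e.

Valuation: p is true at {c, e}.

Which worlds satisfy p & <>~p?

{c, e}

a: p is F, <>~p is T. ✗
b: p is F, <>~p is T. ✗
c: p is T, <>~p is T. ✓
d: p is F, <>~p is T. ✗
e: p is T, <>~p is T. ✓
f: p is F, <>~p is T. ✗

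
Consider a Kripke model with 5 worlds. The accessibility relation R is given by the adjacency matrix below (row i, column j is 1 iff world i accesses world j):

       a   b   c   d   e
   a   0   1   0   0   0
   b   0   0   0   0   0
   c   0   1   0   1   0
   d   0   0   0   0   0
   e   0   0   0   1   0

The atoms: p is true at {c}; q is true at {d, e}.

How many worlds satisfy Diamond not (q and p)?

a: successors {b}; not (q and p) there: b:T. ✓
b: no successors, so Diamond not (q and p) fails. ✗
c: successors {b, d}; not (q and p) there: b:T, d:T. ✓
d: no successors, so Diamond not (q and p) fails. ✗
e: successors {d}; not (q and p) there: d:T. ✓
Satisfying worlds: {a, c, e}.

3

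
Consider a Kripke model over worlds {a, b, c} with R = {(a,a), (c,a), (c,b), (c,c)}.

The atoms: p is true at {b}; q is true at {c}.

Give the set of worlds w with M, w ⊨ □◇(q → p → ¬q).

{a, b}

a: successors {a}; ◇(q → p → ¬q) there: a:T. ✓
b: no successors, so □◇(q → p → ¬q) holds vacuously. ✓
c: successors {a, b, c}; ◇(q → p → ¬q) there: a:T, b:F, c:T. ✗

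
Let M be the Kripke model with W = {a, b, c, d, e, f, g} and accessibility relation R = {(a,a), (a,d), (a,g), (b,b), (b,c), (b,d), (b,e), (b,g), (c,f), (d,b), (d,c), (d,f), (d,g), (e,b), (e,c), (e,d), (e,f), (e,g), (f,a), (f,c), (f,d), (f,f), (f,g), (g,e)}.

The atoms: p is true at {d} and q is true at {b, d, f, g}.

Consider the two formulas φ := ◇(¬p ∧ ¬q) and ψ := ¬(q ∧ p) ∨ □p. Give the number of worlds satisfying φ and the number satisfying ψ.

6 and 6

For ◇(¬p ∧ ¬q):
a: successors {a, d, g}; ¬p ∧ ¬q there: a:T, d:F, g:F. ✓
b: successors {b, c, d, e, g}; ¬p ∧ ¬q there: b:F, c:T, d:F, e:T, g:F. ✓
c: successors {f}; ¬p ∧ ¬q there: f:F. ✗
d: successors {b, c, f, g}; ¬p ∧ ¬q there: b:F, c:T, f:F, g:F. ✓
e: successors {b, c, d, f, g}; ¬p ∧ ¬q there: b:F, c:T, d:F, f:F, g:F. ✓
f: successors {a, c, d, f, g}; ¬p ∧ ¬q there: a:T, c:T, d:F, f:F, g:F. ✓
g: successors {e}; ¬p ∧ ¬q there: e:T. ✓
— 6 worlds.
For ¬(q ∧ p) ∨ □p:
a: ¬(q ∧ p) is T, □p is F. ✓
b: ¬(q ∧ p) is T, □p is F. ✓
c: ¬(q ∧ p) is T, □p is F. ✓
d: ¬(q ∧ p) is F, □p is F. ✗
e: ¬(q ∧ p) is T, □p is F. ✓
f: ¬(q ∧ p) is T, □p is F. ✓
g: ¬(q ∧ p) is T, □p is F. ✓
— 6 worlds.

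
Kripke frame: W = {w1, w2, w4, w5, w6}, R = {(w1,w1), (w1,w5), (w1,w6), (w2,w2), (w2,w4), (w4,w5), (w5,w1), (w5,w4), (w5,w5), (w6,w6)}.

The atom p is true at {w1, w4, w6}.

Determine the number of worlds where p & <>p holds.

w1: p is T, <>p is T. ✓
w2: p is F, <>p is T. ✗
w4: p is T, <>p is F. ✗
w5: p is F, <>p is T. ✗
w6: p is T, <>p is T. ✓
Satisfying worlds: {w1, w6}.

2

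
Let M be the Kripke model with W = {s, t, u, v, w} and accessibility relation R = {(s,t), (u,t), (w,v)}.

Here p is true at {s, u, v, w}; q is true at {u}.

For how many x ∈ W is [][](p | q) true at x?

5

s: successors {t}; [](p | q) there: t:T. ✓
t: no successors, so [][](p | q) holds vacuously. ✓
u: successors {t}; [](p | q) there: t:T. ✓
v: no successors, so [][](p | q) holds vacuously. ✓
w: successors {v}; [](p | q) there: v:T. ✓
Satisfying worlds: {s, t, u, v, w}.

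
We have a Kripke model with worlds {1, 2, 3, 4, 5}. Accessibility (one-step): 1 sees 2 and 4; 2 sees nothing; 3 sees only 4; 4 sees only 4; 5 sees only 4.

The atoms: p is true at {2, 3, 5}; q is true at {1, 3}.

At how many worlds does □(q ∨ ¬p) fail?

1

1: successors {2, 4}; q ∨ ¬p there: 2:F, 4:T. ✗
2: no successors, so □(q ∨ ¬p) holds vacuously. ✓
3: successors {4}; q ∨ ¬p there: 4:T. ✓
4: successors {4}; q ∨ ¬p there: 4:T. ✓
5: successors {4}; q ∨ ¬p there: 4:T. ✓
Satisfying worlds: {2, 3, 4, 5}.
So □(q ∨ ¬p) fails at the other 1 world.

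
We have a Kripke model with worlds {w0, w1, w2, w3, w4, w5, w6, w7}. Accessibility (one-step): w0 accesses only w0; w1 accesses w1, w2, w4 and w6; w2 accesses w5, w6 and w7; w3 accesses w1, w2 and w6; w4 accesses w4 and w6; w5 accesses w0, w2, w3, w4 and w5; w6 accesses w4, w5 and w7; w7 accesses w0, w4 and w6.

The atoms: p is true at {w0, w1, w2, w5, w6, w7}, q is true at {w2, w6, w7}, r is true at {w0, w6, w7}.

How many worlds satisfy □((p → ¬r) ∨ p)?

8

w0: successors {w0}; (p → ¬r) ∨ p there: w0:T. ✓
w1: successors {w1, w2, w4, w6}; (p → ¬r) ∨ p there: w1:T, w2:T, w4:T, w6:T. ✓
w2: successors {w5, w6, w7}; (p → ¬r) ∨ p there: w5:T, w6:T, w7:T. ✓
w3: successors {w1, w2, w6}; (p → ¬r) ∨ p there: w1:T, w2:T, w6:T. ✓
w4: successors {w4, w6}; (p → ¬r) ∨ p there: w4:T, w6:T. ✓
w5: successors {w0, w2, w3, w4, w5}; (p → ¬r) ∨ p there: w0:T, w2:T, w3:T, w4:T, w5:T. ✓
w6: successors {w4, w5, w7}; (p → ¬r) ∨ p there: w4:T, w5:T, w7:T. ✓
w7: successors {w0, w4, w6}; (p → ¬r) ∨ p there: w0:T, w4:T, w6:T. ✓
Satisfying worlds: {w0, w1, w2, w3, w4, w5, w6, w7}.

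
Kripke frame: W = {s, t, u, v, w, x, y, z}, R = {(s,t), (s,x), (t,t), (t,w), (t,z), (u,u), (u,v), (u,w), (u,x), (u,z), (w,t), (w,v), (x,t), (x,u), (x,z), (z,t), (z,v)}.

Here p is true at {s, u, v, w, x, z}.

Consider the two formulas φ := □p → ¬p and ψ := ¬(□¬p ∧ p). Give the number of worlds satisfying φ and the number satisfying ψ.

6 and 7

For □p → ¬p:
s: □p is F, ¬p is F. ✓
t: □p is F, ¬p is T. ✓
u: □p is T, ¬p is F. ✗
v: □p is T, ¬p is F. ✗
w: □p is F, ¬p is F. ✓
x: □p is F, ¬p is F. ✓
y: □p is T, ¬p is T. ✓
z: □p is F, ¬p is F. ✓
— 6 worlds.
For ¬(□¬p ∧ p):
s: □¬p ∧ p is F. ✓
t: □¬p ∧ p is F. ✓
u: □¬p ∧ p is F. ✓
v: □¬p ∧ p is T. ✗
w: □¬p ∧ p is F. ✓
x: □¬p ∧ p is F. ✓
y: □¬p ∧ p is F. ✓
z: □¬p ∧ p is F. ✓
— 7 worlds.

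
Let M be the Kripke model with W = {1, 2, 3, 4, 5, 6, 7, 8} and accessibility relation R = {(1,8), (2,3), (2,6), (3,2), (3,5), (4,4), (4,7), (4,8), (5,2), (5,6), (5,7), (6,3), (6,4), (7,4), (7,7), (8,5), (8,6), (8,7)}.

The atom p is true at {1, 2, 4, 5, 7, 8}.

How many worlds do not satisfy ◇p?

1

1: successors {8}; p there: 8:T. ✓
2: successors {3, 6}; p there: 3:F, 6:F. ✗
3: successors {2, 5}; p there: 2:T, 5:T. ✓
4: successors {4, 7, 8}; p there: 4:T, 7:T, 8:T. ✓
5: successors {2, 6, 7}; p there: 2:T, 6:F, 7:T. ✓
6: successors {3, 4}; p there: 3:F, 4:T. ✓
7: successors {4, 7}; p there: 4:T, 7:T. ✓
8: successors {5, 6, 7}; p there: 5:T, 6:F, 7:T. ✓
Satisfying worlds: {1, 3, 4, 5, 6, 7, 8}.
So ◇p fails at the other 1 world.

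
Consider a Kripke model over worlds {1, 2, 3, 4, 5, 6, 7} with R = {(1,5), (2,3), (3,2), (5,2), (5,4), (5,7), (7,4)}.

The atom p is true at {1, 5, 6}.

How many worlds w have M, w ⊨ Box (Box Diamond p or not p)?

1: successors {5}; Box Diamond p or not p there: 5:F. ✗
2: successors {3}; Box Diamond p or not p there: 3:T. ✓
3: successors {2}; Box Diamond p or not p there: 2:T. ✓
4: no successors, so Box (Box Diamond p or not p) holds vacuously. ✓
5: successors {2, 4, 7}; Box Diamond p or not p there: 2:T, 4:T, 7:T. ✓
6: no successors, so Box (Box Diamond p or not p) holds vacuously. ✓
7: successors {4}; Box Diamond p or not p there: 4:T. ✓
Satisfying worlds: {2, 3, 4, 5, 6, 7}.

6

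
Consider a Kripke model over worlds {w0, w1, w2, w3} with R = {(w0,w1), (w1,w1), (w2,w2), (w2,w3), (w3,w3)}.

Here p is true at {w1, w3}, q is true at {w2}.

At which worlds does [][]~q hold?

w0: successors {w1}; []~q there: w1:T. ✓
w1: successors {w1}; []~q there: w1:T. ✓
w2: successors {w2, w3}; []~q there: w2:F, w3:T. ✗
w3: successors {w3}; []~q there: w3:T. ✓

{w0, w1, w3}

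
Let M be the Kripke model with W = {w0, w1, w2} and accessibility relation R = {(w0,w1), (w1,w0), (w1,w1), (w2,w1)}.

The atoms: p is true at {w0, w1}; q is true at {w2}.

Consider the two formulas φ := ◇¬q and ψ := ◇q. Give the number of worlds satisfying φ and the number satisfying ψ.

3 and 0

For ◇¬q:
w0: successors {w1}; ¬q there: w1:T. ✓
w1: successors {w0, w1}; ¬q there: w0:T, w1:T. ✓
w2: successors {w1}; ¬q there: w1:T. ✓
— 3 worlds.
For ◇q:
w0: successors {w1}; q there: w1:F. ✗
w1: successors {w0, w1}; q there: w0:F, w1:F. ✗
w2: successors {w1}; q there: w1:F. ✗
— 0 worlds.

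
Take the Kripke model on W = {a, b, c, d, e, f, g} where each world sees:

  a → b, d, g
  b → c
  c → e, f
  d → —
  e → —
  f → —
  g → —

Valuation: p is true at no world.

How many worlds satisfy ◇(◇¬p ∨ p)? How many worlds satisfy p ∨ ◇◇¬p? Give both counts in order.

For ◇(◇¬p ∨ p):
a: successors {b, d, g}; ◇¬p ∨ p there: b:T, d:F, g:F. ✓
b: successors {c}; ◇¬p ∨ p there: c:T. ✓
c: successors {e, f}; ◇¬p ∨ p there: e:F, f:F. ✗
d: no successors, so ◇(◇¬p ∨ p) fails. ✗
e: no successors, so ◇(◇¬p ∨ p) fails. ✗
f: no successors, so ◇(◇¬p ∨ p) fails. ✗
g: no successors, so ◇(◇¬p ∨ p) fails. ✗
— 2 worlds.
For p ∨ ◇◇¬p:
a: p is F, ◇◇¬p is T. ✓
b: p is F, ◇◇¬p is T. ✓
c: p is F, ◇◇¬p is F. ✗
d: p is F, ◇◇¬p is F. ✗
e: p is F, ◇◇¬p is F. ✗
f: p is F, ◇◇¬p is F. ✗
g: p is F, ◇◇¬p is F. ✗
— 2 worlds.

2 and 2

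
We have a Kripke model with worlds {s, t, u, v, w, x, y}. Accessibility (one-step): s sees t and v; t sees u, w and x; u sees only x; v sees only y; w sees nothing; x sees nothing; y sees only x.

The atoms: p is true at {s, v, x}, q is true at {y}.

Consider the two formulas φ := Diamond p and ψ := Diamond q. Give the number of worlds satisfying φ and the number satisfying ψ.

4 and 1

For Diamond p:
s: successors {t, v}; p there: t:F, v:T. ✓
t: successors {u, w, x}; p there: u:F, w:F, x:T. ✓
u: successors {x}; p there: x:T. ✓
v: successors {y}; p there: y:F. ✗
w: no successors, so Diamond p fails. ✗
x: no successors, so Diamond p fails. ✗
y: successors {x}; p there: x:T. ✓
— 4 worlds.
For Diamond q:
s: successors {t, v}; q there: t:F, v:F. ✗
t: successors {u, w, x}; q there: u:F, w:F, x:F. ✗
u: successors {x}; q there: x:F. ✗
v: successors {y}; q there: y:T. ✓
w: no successors, so Diamond q fails. ✗
x: no successors, so Diamond q fails. ✗
y: successors {x}; q there: x:F. ✗
— 1 world.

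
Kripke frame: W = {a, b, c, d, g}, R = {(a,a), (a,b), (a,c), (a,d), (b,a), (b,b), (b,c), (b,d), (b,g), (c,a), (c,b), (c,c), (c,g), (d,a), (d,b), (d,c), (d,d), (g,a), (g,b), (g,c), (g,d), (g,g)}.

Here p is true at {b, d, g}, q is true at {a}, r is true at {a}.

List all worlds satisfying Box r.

a: successors {a, b, c, d}; r there: a:T, b:F, c:F, d:F. ✗
b: successors {a, b, c, d, g}; r there: a:T, b:F, c:F, d:F, g:F. ✗
c: successors {a, b, c, g}; r there: a:T, b:F, c:F, g:F. ✗
d: successors {a, b, c, d}; r there: a:T, b:F, c:F, d:F. ✗
g: successors {a, b, c, d, g}; r there: a:T, b:F, c:F, d:F, g:F. ✗

∅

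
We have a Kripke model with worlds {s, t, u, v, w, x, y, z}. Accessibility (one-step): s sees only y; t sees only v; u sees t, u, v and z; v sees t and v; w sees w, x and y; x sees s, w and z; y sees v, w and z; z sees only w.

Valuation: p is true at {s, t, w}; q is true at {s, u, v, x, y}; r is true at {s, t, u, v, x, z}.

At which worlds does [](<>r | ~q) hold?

s: successors {y}; <>r | ~q there: y:T. ✓
t: successors {v}; <>r | ~q there: v:T. ✓
u: successors {t, u, v, z}; <>r | ~q there: t:T, u:T, v:T, z:T. ✓
v: successors {t, v}; <>r | ~q there: t:T, v:T. ✓
w: successors {w, x, y}; <>r | ~q there: w:T, x:T, y:T. ✓
x: successors {s, w, z}; <>r | ~q there: s:F, w:T, z:T. ✗
y: successors {v, w, z}; <>r | ~q there: v:T, w:T, z:T. ✓
z: successors {w}; <>r | ~q there: w:T. ✓

{s, t, u, v, w, y, z}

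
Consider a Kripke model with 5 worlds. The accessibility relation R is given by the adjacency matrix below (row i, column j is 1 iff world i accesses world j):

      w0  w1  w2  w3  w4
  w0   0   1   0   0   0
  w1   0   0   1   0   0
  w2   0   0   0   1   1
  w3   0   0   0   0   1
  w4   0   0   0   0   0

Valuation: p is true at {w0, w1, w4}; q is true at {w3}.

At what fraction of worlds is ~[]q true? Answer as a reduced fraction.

4/5

w0: []q is F. ✓
w1: []q is F. ✓
w2: []q is F. ✓
w3: []q is F. ✓
w4: []q is T. ✗
That's 4 of 5 worlds, so 4/5.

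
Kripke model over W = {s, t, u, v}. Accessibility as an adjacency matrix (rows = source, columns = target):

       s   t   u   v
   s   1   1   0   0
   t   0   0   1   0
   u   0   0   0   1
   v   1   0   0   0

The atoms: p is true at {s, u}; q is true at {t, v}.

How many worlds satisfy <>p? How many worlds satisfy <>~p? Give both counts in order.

3 and 2

For <>p:
s: successors {s, t}; p there: s:T, t:F. ✓
t: successors {u}; p there: u:T. ✓
u: successors {v}; p there: v:F. ✗
v: successors {s}; p there: s:T. ✓
— 3 worlds.
For <>~p:
s: successors {s, t}; ~p there: s:F, t:T. ✓
t: successors {u}; ~p there: u:F. ✗
u: successors {v}; ~p there: v:T. ✓
v: successors {s}; ~p there: s:F. ✗
— 2 worlds.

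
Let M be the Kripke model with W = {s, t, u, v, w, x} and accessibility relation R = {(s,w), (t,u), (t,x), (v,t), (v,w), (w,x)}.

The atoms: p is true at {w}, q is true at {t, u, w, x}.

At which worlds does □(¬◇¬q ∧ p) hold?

s: successors {w}; ¬◇¬q ∧ p there: w:T. ✓
t: successors {u, x}; ¬◇¬q ∧ p there: u:F, x:F. ✗
u: no successors, so □(¬◇¬q ∧ p) holds vacuously. ✓
v: successors {t, w}; ¬◇¬q ∧ p there: t:F, w:T. ✗
w: successors {x}; ¬◇¬q ∧ p there: x:F. ✗
x: no successors, so □(¬◇¬q ∧ p) holds vacuously. ✓

{s, u, x}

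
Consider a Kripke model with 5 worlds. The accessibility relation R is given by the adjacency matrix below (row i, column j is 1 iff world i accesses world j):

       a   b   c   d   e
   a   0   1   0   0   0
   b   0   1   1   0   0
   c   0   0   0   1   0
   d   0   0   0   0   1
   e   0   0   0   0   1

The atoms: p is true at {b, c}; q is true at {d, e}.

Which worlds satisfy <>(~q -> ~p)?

{c, d, e}

a: successors {b}; ~q -> ~p there: b:F. ✗
b: successors {b, c}; ~q -> ~p there: b:F, c:F. ✗
c: successors {d}; ~q -> ~p there: d:T. ✓
d: successors {e}; ~q -> ~p there: e:T. ✓
e: successors {e}; ~q -> ~p there: e:T. ✓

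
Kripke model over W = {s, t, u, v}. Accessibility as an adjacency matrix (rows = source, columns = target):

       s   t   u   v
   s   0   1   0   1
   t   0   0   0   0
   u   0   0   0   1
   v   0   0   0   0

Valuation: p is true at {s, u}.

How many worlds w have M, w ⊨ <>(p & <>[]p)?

0

s: successors {t, v}; p & <>[]p there: t:F, v:F. ✗
t: no successors, so <>(p & <>[]p) fails. ✗
u: successors {v}; p & <>[]p there: v:F. ✗
v: no successors, so <>(p & <>[]p) fails. ✗
Satisfying worlds: ∅.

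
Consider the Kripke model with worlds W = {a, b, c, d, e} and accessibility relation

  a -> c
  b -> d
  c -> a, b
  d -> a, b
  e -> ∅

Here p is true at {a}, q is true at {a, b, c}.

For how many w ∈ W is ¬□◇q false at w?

a: □◇q is T. ✗
b: □◇q is T. ✗
c: □◇q is F. ✓
d: □◇q is F. ✓
e: □◇q is T. ✗
Satisfying worlds: {c, d}.
So ¬□◇q fails at the other 3 worlds.

3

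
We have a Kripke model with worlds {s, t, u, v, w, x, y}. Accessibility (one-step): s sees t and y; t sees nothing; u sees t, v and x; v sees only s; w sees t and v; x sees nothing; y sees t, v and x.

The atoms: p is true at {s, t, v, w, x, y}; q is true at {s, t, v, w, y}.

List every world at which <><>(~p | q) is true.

s: successors {t, y}; <>(~p | q) there: t:F, y:T. ✓
t: no successors, so <><>(~p | q) fails. ✗
u: successors {t, v, x}; <>(~p | q) there: t:F, v:T, x:F. ✓
v: successors {s}; <>(~p | q) there: s:T. ✓
w: successors {t, v}; <>(~p | q) there: t:F, v:T. ✓
x: no successors, so <><>(~p | q) fails. ✗
y: successors {t, v, x}; <>(~p | q) there: t:F, v:T, x:F. ✓

{s, u, v, w, y}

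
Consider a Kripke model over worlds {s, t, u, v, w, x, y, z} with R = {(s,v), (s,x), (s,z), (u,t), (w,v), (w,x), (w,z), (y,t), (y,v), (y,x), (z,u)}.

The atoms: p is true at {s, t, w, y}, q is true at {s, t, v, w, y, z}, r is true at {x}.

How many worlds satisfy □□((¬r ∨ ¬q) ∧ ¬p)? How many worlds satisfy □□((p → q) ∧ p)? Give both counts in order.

7 and 6

For □□((¬r ∨ ¬q) ∧ ¬p):
s: successors {v, x, z}; □((¬r ∨ ¬q) ∧ ¬p) there: v:T, x:T, z:T. ✓
t: no successors, so □□((¬r ∨ ¬q) ∧ ¬p) holds vacuously. ✓
u: successors {t}; □((¬r ∨ ¬q) ∧ ¬p) there: t:T. ✓
v: no successors, so □□((¬r ∨ ¬q) ∧ ¬p) holds vacuously. ✓
w: successors {v, x, z}; □((¬r ∨ ¬q) ∧ ¬p) there: v:T, x:T, z:T. ✓
x: no successors, so □□((¬r ∨ ¬q) ∧ ¬p) holds vacuously. ✓
y: successors {t, v, x}; □((¬r ∨ ¬q) ∧ ¬p) there: t:T, v:T, x:T. ✓
z: successors {u}; □((¬r ∨ ¬q) ∧ ¬p) there: u:F. ✗
— 7 worlds.
For □□((p → q) ∧ p):
s: successors {v, x, z}; □((p → q) ∧ p) there: v:T, x:T, z:F. ✗
t: no successors, so □□((p → q) ∧ p) holds vacuously. ✓
u: successors {t}; □((p → q) ∧ p) there: t:T. ✓
v: no successors, so □□((p → q) ∧ p) holds vacuously. ✓
w: successors {v, x, z}; □((p → q) ∧ p) there: v:T, x:T, z:F. ✗
x: no successors, so □□((p → q) ∧ p) holds vacuously. ✓
y: successors {t, v, x}; □((p → q) ∧ p) there: t:T, v:T, x:T. ✓
z: successors {u}; □((p → q) ∧ p) there: u:T. ✓
— 6 worlds.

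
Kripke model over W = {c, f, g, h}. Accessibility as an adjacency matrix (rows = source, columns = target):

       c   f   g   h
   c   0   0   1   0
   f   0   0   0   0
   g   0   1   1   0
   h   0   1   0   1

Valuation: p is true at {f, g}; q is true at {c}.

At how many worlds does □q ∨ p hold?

c: □q is F, p is F. ✗
f: □q is T, p is T. ✓
g: □q is F, p is T. ✓
h: □q is F, p is F. ✗
Satisfying worlds: {f, g}.

2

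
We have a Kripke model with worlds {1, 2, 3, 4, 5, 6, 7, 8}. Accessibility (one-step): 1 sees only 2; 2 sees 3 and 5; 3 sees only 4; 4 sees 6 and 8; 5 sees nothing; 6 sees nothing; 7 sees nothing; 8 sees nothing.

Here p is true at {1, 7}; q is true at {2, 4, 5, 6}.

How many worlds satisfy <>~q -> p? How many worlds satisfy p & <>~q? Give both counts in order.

For <>~q -> p:
1: <>~q is F, p is T. ✓
2: <>~q is T, p is F. ✗
3: <>~q is F, p is F. ✓
4: <>~q is T, p is F. ✗
5: <>~q is F, p is F. ✓
6: <>~q is F, p is F. ✓
7: <>~q is F, p is T. ✓
8: <>~q is F, p is F. ✓
— 6 worlds.
For p & <>~q:
1: p is T, <>~q is F. ✗
2: p is F, <>~q is T. ✗
3: p is F, <>~q is F. ✗
4: p is F, <>~q is T. ✗
5: p is F, <>~q is F. ✗
6: p is F, <>~q is F. ✗
7: p is T, <>~q is F. ✗
8: p is F, <>~q is F. ✗
— 0 worlds.

6 and 0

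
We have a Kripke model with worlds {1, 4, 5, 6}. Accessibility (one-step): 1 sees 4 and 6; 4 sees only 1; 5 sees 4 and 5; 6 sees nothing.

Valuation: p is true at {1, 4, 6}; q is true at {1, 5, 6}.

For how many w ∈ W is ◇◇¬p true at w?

1

1: successors {4, 6}; ◇¬p there: 4:F, 6:F. ✗
4: successors {1}; ◇¬p there: 1:F. ✗
5: successors {4, 5}; ◇¬p there: 4:F, 5:T. ✓
6: no successors, so ◇◇¬p fails. ✗
Satisfying worlds: {5}.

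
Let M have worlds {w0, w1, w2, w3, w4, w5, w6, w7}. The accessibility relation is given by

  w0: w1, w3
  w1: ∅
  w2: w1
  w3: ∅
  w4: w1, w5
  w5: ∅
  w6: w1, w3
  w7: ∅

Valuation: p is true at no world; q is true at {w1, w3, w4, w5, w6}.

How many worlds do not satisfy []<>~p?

4

w0: successors {w1, w3}; <>~p there: w1:F, w3:F. ✗
w1: no successors, so []<>~p holds vacuously. ✓
w2: successors {w1}; <>~p there: w1:F. ✗
w3: no successors, so []<>~p holds vacuously. ✓
w4: successors {w1, w5}; <>~p there: w1:F, w5:F. ✗
w5: no successors, so []<>~p holds vacuously. ✓
w6: successors {w1, w3}; <>~p there: w1:F, w3:F. ✗
w7: no successors, so []<>~p holds vacuously. ✓
Satisfying worlds: {w1, w3, w5, w7}.
So []<>~p fails at the other 4 worlds.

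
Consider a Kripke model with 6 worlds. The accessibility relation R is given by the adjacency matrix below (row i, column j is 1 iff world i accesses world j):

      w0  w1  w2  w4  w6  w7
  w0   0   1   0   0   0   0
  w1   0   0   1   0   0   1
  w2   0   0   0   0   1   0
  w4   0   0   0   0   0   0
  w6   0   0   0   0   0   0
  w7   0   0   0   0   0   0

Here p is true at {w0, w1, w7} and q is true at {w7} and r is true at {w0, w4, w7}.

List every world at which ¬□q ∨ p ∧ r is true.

{w0, w1, w2, w7}

w0: ¬□q is T, p ∧ r is T. ✓
w1: ¬□q is T, p ∧ r is F. ✓
w2: ¬□q is T, p ∧ r is F. ✓
w4: ¬□q is F, p ∧ r is F. ✗
w6: ¬□q is F, p ∧ r is F. ✗
w7: ¬□q is F, p ∧ r is T. ✓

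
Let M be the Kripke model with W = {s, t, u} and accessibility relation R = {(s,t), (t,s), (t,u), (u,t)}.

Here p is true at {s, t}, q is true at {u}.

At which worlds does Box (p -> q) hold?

s: successors {t}; p -> q there: t:F. ✗
t: successors {s, u}; p -> q there: s:F, u:T. ✗
u: successors {t}; p -> q there: t:F. ✗

∅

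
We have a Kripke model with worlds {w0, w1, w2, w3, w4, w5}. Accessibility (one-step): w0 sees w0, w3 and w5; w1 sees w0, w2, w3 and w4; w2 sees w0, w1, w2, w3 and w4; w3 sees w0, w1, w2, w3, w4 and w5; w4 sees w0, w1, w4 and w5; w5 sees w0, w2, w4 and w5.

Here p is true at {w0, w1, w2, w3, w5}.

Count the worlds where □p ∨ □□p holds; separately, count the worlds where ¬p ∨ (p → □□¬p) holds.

For □p ∨ □□p:
w0: □p is T, □□p is F. ✓
w1: □p is F, □□p is F. ✗
w2: □p is F, □□p is F. ✗
w3: □p is F, □□p is F. ✗
w4: □p is F, □□p is F. ✗
w5: □p is F, □□p is F. ✗
— 1 world.
For ¬p ∨ (p → □□¬p):
w0: ¬p is F, p → □□¬p is F. ✗
w1: ¬p is F, p → □□¬p is F. ✗
w2: ¬p is F, p → □□¬p is F. ✗
w3: ¬p is F, p → □□¬p is F. ✗
w4: ¬p is T, p → □□¬p is T. ✓
w5: ¬p is F, p → □□¬p is F. ✗
— 1 world.

1 and 1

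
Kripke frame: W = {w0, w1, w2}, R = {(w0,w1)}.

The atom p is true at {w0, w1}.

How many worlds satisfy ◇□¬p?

w0: successors {w1}; □¬p there: w1:T. ✓
w1: no successors, so ◇□¬p fails. ✗
w2: no successors, so ◇□¬p fails. ✗
Satisfying worlds: {w0}.

1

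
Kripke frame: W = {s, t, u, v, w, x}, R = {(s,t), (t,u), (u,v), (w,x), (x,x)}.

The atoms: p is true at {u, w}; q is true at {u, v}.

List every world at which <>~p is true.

s: successors {t}; ~p there: t:T. ✓
t: successors {u}; ~p there: u:F. ✗
u: successors {v}; ~p there: v:T. ✓
v: no successors, so <>~p fails. ✗
w: successors {x}; ~p there: x:T. ✓
x: successors {x}; ~p there: x:T. ✓

{s, u, w, x}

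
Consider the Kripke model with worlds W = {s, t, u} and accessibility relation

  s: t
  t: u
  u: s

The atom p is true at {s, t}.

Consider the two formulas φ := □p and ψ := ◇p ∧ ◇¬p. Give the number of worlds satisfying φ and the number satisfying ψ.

2 and 0

For □p:
s: successors {t}; p there: t:T. ✓
t: successors {u}; p there: u:F. ✗
u: successors {s}; p there: s:T. ✓
— 2 worlds.
For ◇p ∧ ◇¬p:
s: ◇p is T, ◇¬p is F. ✗
t: ◇p is F, ◇¬p is T. ✗
u: ◇p is T, ◇¬p is F. ✗
— 0 worlds.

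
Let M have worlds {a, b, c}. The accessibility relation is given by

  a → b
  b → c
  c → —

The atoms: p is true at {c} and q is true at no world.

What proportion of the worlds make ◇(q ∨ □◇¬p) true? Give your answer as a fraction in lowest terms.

1/3

a: successors {b}; q ∨ □◇¬p there: b:F. ✗
b: successors {c}; q ∨ □◇¬p there: c:T. ✓
c: no successors, so ◇(q ∨ □◇¬p) fails. ✗
That's 1 of 3 worlds, so 1/3.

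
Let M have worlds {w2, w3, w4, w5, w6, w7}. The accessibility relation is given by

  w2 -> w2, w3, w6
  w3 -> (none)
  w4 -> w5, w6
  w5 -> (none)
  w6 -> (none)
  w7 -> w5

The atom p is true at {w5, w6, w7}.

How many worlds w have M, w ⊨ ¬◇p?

w2: ◇p is T. ✗
w3: ◇p is F. ✓
w4: ◇p is T. ✗
w5: ◇p is F. ✓
w6: ◇p is F. ✓
w7: ◇p is T. ✗
Satisfying worlds: {w3, w5, w6}.

3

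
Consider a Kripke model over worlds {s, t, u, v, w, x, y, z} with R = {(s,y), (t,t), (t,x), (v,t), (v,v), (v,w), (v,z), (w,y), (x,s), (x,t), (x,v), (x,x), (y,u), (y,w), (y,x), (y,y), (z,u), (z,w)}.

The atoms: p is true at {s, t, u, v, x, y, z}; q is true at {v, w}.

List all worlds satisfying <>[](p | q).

{s, t, v, w, x, y, z}

s: successors {y}; [](p | q) there: y:T. ✓
t: successors {t, x}; [](p | q) there: t:T, x:T. ✓
u: no successors, so <>[](p | q) fails. ✗
v: successors {t, v, w, z}; [](p | q) there: t:T, v:T, w:T, z:T. ✓
w: successors {y}; [](p | q) there: y:T. ✓
x: successors {s, t, v, x}; [](p | q) there: s:T, t:T, v:T, x:T. ✓
y: successors {u, w, x, y}; [](p | q) there: u:T, w:T, x:T, y:T. ✓
z: successors {u, w}; [](p | q) there: u:T, w:T. ✓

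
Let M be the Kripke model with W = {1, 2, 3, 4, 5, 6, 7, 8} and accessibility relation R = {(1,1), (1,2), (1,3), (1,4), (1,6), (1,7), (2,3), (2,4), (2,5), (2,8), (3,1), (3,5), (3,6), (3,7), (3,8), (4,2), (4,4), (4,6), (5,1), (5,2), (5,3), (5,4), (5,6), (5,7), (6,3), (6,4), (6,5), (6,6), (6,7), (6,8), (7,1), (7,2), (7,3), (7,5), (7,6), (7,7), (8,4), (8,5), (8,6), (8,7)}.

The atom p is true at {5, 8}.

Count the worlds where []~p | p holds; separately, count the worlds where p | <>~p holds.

4 and 8

For []~p | p:
1: []~p is T, p is F. ✓
2: []~p is F, p is F. ✗
3: []~p is F, p is F. ✗
4: []~p is T, p is F. ✓
5: []~p is T, p is T. ✓
6: []~p is F, p is F. ✗
7: []~p is F, p is F. ✗
8: []~p is F, p is T. ✓
— 4 worlds.
For p | <>~p:
1: p is F, <>~p is T. ✓
2: p is F, <>~p is T. ✓
3: p is F, <>~p is T. ✓
4: p is F, <>~p is T. ✓
5: p is T, <>~p is T. ✓
6: p is F, <>~p is T. ✓
7: p is F, <>~p is T. ✓
8: p is T, <>~p is T. ✓
— 8 worlds.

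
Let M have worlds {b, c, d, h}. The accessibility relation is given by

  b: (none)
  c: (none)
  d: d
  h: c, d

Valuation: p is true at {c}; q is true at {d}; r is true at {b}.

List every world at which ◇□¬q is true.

b: no successors, so ◇□¬q fails. ✗
c: no successors, so ◇□¬q fails. ✗
d: successors {d}; □¬q there: d:F. ✗
h: successors {c, d}; □¬q there: c:T, d:F. ✓

{h}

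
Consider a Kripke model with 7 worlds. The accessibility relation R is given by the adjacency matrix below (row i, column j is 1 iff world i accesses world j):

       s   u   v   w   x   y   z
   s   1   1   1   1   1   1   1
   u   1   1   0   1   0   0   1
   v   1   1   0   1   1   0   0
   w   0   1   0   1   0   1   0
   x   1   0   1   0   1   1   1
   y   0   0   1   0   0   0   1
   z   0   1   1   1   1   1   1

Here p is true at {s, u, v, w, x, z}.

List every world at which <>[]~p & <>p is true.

s: <>[]~p is F, <>p is T. ✗
u: <>[]~p is F, <>p is T. ✗
v: <>[]~p is F, <>p is T. ✗
w: <>[]~p is F, <>p is T. ✗
x: <>[]~p is F, <>p is T. ✗
y: <>[]~p is F, <>p is T. ✗
z: <>[]~p is F, <>p is T. ✗

∅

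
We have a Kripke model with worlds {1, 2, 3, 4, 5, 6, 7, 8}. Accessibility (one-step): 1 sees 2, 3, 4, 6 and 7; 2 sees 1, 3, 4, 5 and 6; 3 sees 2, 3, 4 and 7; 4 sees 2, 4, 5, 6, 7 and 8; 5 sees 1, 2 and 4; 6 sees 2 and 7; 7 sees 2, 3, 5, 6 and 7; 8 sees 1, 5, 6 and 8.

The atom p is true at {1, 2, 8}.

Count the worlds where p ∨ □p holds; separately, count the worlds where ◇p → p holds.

3 and 3

For p ∨ □p:
1: p is T, □p is F. ✓
2: p is T, □p is F. ✓
3: p is F, □p is F. ✗
4: p is F, □p is F. ✗
5: p is F, □p is F. ✗
6: p is F, □p is F. ✗
7: p is F, □p is F. ✗
8: p is T, □p is F. ✓
— 3 worlds.
For ◇p → p:
1: ◇p is T, p is T. ✓
2: ◇p is T, p is T. ✓
3: ◇p is T, p is F. ✗
4: ◇p is T, p is F. ✗
5: ◇p is T, p is F. ✗
6: ◇p is T, p is F. ✗
7: ◇p is T, p is F. ✗
8: ◇p is T, p is T. ✓
— 3 worlds.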